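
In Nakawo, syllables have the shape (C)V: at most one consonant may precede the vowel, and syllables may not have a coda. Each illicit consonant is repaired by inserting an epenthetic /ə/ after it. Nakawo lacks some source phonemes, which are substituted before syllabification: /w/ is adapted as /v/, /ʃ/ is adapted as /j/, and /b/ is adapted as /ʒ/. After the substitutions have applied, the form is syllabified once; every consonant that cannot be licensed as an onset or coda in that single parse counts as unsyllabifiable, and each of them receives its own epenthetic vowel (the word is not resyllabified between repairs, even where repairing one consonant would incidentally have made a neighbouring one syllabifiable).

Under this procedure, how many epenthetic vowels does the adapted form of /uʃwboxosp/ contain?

4

After substitution the input is /ujvʒoxosp/.
The unsyllabifiable consonants are /j/, /v/, /s/, /p/; each receives one epenthetic vowel.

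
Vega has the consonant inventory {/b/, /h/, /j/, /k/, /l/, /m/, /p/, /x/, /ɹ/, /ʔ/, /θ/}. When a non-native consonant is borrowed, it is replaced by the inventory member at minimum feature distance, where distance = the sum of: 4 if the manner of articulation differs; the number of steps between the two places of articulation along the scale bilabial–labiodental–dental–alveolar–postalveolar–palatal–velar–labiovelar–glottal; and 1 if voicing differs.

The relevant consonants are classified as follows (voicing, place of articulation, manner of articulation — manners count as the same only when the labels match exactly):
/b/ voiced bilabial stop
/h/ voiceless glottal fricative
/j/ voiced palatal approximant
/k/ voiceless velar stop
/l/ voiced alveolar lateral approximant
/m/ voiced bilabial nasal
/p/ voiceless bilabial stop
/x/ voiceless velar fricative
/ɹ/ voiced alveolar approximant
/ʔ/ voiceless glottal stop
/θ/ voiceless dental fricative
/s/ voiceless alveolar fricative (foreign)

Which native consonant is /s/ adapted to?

/θ/ is closest: same manner (fricative), place distance 1 (alveolar→dental), same voicing; total 1. Next closest is /x/ at distance 3.

θ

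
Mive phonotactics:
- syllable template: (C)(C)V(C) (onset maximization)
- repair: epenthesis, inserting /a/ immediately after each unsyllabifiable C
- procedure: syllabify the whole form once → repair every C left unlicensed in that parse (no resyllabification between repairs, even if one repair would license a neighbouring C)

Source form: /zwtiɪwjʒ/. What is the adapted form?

The consonants /z/, /j/, /ʒ/ cannot be parsed into a legal (C)(C)V(C) syllable (at most one coda consonant is licensed; onsets may contain at most 2 consonants).
Inserting the epenthetic vowel yields /z/ → /za/, /j/ → /ja/, /ʒ/ → /ʒa/.

zawtiɪwjaʒa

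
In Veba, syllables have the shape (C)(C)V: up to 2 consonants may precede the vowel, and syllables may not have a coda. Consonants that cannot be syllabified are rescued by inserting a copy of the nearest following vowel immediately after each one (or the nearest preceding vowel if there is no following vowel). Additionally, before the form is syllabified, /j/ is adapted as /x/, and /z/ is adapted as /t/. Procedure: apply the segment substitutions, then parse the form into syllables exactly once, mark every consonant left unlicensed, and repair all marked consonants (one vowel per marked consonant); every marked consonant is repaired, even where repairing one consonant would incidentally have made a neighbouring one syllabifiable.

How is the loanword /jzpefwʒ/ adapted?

Substitution: /j/ → /x/, /z/ → /t/, giving /xtpefwʒ/.
The consonants /x/, /f/, /w/, /ʒ/ cannot be parsed into a legal (C)(C)V syllable (no codas are permitted; onsets may contain at most 2 consonants).
Each unlicensed consonant becomes the onset of a new syllable: /x/ → /xe/, /f/ → /fe/, /w/ → /we/, /ʒ/ → /ʒe/.

xetpefeweʒe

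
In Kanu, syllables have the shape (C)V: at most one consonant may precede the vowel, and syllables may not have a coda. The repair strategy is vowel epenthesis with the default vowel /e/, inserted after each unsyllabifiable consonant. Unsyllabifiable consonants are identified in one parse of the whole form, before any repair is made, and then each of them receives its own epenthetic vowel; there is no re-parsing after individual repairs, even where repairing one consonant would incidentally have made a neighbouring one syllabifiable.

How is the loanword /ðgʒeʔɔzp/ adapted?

The consonants /ð/, /g/, /z/, /p/ cannot be parsed into a legal (C)V syllable (no codas are permitted; onsets are limited to one consonant).
Each unlicensed consonant becomes the onset of a new syllable: /ð/ → /ðe/, /g/ → /ge/, /z/ → /ze/, /p/ → /pe/.

ðegeʒeʔɔzepe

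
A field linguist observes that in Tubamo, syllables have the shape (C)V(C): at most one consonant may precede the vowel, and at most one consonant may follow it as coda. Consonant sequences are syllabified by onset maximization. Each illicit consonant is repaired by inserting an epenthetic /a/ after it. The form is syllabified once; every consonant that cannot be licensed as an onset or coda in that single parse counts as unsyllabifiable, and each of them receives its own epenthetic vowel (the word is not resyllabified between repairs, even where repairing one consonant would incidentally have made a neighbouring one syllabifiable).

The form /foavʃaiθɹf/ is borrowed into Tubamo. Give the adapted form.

foavʃaiθɹafa

The consonants /ɹ/, /f/ cannot be parsed into a legal (C)V(C) syllable (at most one coda consonant is licensed; onsets are limited to one consonant).
Each unlicensed consonant becomes the onset of a new syllable: /ɹ/ → /ɹa/, /f/ → /fa/.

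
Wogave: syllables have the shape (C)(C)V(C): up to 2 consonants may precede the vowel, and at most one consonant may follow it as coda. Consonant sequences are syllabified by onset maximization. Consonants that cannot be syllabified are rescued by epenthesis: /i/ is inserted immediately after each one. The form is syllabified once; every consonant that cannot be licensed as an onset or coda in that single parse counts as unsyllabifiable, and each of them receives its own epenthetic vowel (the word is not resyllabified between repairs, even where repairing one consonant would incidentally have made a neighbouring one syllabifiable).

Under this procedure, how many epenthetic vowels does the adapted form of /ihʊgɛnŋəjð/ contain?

1

The unsyllabifiable consonants are /ð/; each receives one epenthetic vowel.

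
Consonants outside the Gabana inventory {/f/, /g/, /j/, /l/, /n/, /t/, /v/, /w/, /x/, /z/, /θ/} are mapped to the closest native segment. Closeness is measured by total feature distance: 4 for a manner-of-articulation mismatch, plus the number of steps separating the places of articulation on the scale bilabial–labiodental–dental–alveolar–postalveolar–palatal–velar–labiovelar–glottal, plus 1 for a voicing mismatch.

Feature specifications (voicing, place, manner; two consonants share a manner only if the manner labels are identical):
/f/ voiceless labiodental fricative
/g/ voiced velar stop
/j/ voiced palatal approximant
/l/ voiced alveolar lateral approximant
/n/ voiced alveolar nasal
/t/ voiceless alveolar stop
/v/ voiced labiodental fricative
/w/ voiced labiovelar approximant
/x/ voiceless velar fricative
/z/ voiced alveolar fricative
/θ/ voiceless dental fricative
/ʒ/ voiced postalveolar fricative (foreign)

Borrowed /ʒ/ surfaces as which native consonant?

z

/z/ is closest: same manner (fricative), place distance 1 (postalveolar→alveolar), same voicing; total 1. Next closest is /v/ at distance 3.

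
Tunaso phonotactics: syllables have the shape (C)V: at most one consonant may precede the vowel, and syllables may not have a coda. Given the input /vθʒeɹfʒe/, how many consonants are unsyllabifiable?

4

The consonants /v/, /θ/, /ɹ/, /f/ cannot be parsed into a legal (C)V syllable (no codas are permitted; onsets are limited to one consonant).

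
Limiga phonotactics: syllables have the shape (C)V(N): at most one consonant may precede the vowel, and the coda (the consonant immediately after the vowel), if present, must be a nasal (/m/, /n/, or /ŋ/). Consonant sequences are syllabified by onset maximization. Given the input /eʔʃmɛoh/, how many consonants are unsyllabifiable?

3

The consonants /ʔ/, /ʃ/, /h/ cannot be parsed into a legal (C)V(N) syllable (only a nasal (/m/, /n/, or /ŋ/) is licensed in coda position; onsets are limited to one consonant).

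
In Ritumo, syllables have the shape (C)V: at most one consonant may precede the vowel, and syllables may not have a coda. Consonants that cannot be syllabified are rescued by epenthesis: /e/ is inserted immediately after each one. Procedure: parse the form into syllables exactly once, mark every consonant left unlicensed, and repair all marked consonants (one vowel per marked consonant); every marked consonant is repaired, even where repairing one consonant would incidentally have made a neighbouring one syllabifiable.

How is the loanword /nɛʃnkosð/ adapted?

Under (C)V, the unsyllabifiable consonants are /ʃ/, /n/, /s/, /ð/ (no codas are permitted; onsets are limited to one consonant).
Each unlicensed consonant becomes the onset of a new syllable: /ʃ/ → /ʃe/, /n/ → /ne/, /s/ → /se/, /ð/ → /ðe/.

nɛʃenekoseðe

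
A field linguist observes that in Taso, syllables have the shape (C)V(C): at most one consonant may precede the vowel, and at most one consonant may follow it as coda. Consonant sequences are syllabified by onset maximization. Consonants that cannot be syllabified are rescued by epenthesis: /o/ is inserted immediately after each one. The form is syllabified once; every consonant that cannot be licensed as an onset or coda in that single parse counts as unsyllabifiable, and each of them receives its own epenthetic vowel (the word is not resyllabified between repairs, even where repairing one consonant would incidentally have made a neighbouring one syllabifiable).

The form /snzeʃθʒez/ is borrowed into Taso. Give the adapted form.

sonozeʃθoʒez

Under (C)V(C), the unsyllabifiable consonants are /s/, /n/, /θ/ (at most one coda consonant is licensed; onsets are limited to one consonant).
Each unlicensed consonant becomes the onset of a new syllable: /s/ → /so/, /n/ → /no/, /θ/ → /θo/.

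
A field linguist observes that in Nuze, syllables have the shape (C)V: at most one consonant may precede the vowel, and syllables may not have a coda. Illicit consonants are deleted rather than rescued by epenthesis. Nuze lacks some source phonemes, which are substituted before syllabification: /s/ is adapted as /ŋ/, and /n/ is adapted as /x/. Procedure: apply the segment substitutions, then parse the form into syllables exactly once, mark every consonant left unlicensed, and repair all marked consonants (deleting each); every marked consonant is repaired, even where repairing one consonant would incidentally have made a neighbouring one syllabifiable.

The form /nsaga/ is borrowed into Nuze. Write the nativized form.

ŋaga

Substitution: /n/ → /x/, /s/ → /ŋ/, giving /xŋaga/.
Syllabifying with onset maximization leaves /x/ stranded (no codas are permitted; onsets are limited to one consonant).
Deleting the stranded consonants removes /x/.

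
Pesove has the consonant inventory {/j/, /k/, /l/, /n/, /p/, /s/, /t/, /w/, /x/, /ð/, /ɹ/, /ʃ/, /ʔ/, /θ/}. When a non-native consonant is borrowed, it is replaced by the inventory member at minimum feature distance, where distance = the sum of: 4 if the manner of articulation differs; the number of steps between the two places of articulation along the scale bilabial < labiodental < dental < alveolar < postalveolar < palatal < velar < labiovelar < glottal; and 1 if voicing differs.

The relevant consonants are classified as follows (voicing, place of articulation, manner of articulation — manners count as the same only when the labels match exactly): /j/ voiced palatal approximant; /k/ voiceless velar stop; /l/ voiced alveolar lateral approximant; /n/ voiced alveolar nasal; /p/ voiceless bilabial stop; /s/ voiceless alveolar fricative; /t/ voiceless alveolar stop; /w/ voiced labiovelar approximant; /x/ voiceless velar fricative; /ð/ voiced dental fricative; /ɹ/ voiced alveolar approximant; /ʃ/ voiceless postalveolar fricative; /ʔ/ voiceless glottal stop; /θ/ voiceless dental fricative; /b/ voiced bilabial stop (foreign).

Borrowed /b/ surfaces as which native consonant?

p

/p/ is closest: same manner (stop), place distance 0 (bilabial→bilabial), voicing differs (+1); total 1. Next closest is /t/ at distance 4.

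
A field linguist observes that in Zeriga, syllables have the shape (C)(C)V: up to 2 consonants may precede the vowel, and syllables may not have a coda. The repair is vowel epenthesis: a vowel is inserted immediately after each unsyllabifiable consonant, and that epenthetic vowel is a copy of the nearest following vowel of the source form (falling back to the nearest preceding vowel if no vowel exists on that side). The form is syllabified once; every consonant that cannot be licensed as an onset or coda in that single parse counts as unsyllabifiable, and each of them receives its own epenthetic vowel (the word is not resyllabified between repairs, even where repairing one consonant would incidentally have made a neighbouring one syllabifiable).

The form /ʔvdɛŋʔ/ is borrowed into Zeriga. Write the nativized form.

ʔɛvdɛŋɛʔɛ

The consonants /ʔ/, /ŋ/, /ʔ/ cannot be parsed into a legal (C)(C)V syllable (no codas are permitted; onsets may contain at most 2 consonants).
Each unlicensed consonant becomes the onset of a new syllable: /ʔ/ → /ʔɛ/, /ŋ/ → /ŋɛ/, /ʔ/ → /ʔɛ/.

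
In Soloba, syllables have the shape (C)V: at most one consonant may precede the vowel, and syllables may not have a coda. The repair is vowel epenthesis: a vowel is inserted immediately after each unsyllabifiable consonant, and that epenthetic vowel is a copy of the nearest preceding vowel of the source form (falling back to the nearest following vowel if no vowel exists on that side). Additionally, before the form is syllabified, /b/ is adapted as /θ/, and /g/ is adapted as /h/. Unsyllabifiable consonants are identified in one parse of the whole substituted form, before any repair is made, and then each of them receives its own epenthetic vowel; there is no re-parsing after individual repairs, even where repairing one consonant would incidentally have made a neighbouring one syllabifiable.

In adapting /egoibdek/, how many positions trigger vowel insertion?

After substitution the input is /ehoiθdek/.
The unsyllabifiable consonants are /θ/, /k/; each receives one epenthetic vowel.

2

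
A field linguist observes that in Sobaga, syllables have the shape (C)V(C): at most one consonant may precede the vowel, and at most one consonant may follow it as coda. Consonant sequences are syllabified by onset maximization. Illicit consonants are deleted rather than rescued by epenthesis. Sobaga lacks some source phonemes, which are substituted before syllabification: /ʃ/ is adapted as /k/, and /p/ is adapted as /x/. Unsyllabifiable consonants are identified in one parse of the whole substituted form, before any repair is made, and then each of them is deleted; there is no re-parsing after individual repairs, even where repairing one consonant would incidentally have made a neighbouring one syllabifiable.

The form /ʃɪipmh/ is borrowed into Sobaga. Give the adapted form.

Substitution: /ʃ/ → /k/, /p/ → /x/, giving /kɪixmh/.
Under (C)V(C), the unsyllabifiable consonants are /m/, /h/ (at most one coda consonant is licensed; onsets are limited to one consonant).
Each unlicensed consonant is deleted: /m/, /h/.

kɪix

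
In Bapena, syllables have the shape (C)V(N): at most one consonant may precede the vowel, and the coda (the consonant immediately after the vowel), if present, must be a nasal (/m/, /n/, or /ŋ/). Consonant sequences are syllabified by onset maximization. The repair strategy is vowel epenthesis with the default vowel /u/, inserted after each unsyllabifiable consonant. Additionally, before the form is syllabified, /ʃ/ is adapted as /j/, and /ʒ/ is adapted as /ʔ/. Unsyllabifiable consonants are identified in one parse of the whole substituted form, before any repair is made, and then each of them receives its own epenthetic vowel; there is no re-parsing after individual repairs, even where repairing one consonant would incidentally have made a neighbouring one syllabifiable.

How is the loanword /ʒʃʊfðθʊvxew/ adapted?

ʔujʊfuðuθʊvuxewu

Substitution: /ʒ/ → /ʔ/, /ʃ/ → /j/, giving /ʔjʊfðθʊvxew/.
The consonants /ʔ/, /f/, /ð/, /v/, /w/ cannot be parsed into a legal (C)V(N) syllable (only a nasal (/m/, /n/, or /ŋ/) is licensed in coda position; onsets are limited to one consonant).
Epenthesis after each stranded consonant: /ʔ/ → /ʔu/, /f/ → /fu/, /ð/ → /ðu/, /v/ → /vu/, /w/ → /wu/.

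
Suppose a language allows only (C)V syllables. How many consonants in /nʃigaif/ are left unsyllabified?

2

The consonants /n/, /f/ cannot be parsed into a legal (C)V syllable (no codas are permitted; onsets are limited to one consonant).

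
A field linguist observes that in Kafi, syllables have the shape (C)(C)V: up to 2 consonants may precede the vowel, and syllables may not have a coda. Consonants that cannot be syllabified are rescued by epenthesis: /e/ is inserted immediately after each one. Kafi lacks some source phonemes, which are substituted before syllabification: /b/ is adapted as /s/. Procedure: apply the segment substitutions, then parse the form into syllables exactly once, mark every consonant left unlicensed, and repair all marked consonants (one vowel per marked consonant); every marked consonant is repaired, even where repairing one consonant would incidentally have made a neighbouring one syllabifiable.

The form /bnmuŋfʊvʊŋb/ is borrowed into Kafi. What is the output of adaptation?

senmuŋfʊvʊŋese

Substitution: /b/ → /s/, giving /snmuŋfʊvʊŋs/.
Under (C)(C)V, the unsyllabifiable consonants are /s/, /ŋ/, /s/ (no codas are permitted; onsets may contain at most 2 consonants).
Epenthesis after each stranded consonant: /s/ → /se/, /ŋ/ → /ŋe/, /s/ → /se/.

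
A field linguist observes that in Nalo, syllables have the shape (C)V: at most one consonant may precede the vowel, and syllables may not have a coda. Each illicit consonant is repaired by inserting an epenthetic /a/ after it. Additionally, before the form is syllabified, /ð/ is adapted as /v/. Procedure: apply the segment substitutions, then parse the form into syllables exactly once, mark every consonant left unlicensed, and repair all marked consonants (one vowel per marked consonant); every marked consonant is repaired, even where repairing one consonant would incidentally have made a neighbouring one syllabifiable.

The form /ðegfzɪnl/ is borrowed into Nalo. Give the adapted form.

vegafazɪnala

Substitution: /ð/ → /v/, giving /vegfzɪnl/.
The consonants /g/, /f/, /n/, /l/ cannot be parsed into a legal (C)V syllable (no codas are permitted; onsets are limited to one consonant).
Inserting the epenthetic vowel yields /g/ → /ga/, /f/ → /fa/, /n/ → /na/, /l/ → /la/.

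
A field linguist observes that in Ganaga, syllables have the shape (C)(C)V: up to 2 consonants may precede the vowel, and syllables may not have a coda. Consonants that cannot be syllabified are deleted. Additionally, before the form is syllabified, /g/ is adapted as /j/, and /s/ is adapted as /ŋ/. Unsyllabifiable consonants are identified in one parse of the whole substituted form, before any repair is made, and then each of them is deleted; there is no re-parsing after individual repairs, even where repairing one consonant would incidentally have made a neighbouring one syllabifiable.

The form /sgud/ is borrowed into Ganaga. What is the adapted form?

ŋju

Substitution: /s/ → /ŋ/, /g/ → /j/, giving /ŋjud/.
Syllabifying with onset maximization leaves /d/ stranded (no codas are permitted; onsets may contain at most 2 consonants).
Deleting the stranded consonants removes /d/.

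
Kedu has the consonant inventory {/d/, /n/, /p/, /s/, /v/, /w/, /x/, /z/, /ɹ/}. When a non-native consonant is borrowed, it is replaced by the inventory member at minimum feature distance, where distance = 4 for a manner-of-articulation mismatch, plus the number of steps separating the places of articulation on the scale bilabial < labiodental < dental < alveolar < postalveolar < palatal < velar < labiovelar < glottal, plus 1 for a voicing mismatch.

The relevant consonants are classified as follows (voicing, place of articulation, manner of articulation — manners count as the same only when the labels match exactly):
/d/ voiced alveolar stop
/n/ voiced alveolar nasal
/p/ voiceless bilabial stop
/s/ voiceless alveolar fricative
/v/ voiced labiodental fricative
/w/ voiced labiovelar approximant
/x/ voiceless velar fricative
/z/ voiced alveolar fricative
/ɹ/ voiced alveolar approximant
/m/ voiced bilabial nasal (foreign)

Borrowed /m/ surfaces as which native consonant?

/n/ is closest: same manner (nasal), place distance 3 (bilabial→alveolar), same voicing; total 3. Next closest is /p/ at distance 5.

n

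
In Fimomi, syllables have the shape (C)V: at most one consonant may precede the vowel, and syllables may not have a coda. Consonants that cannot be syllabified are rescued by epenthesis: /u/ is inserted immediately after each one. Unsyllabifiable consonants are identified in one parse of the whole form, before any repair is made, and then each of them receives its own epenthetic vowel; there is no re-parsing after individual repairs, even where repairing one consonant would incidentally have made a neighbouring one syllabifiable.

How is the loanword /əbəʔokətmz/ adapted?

əbəʔokətumuzu

Syllabifying with onset maximization leaves /t/, /m/, /z/ stranded (no codas are permitted; onsets are limited to one consonant).
Epenthesis after each stranded consonant: /t/ → /tu/, /m/ → /mu/, /z/ → /zu/.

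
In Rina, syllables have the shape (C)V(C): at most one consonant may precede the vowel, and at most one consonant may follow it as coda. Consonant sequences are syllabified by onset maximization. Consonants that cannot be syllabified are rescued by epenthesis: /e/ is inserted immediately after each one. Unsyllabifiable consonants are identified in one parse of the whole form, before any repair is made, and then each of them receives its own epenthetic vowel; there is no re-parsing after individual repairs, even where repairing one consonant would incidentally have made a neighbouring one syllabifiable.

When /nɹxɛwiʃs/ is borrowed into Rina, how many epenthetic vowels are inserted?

The unsyllabifiable consonants are /n/, /ɹ/, /s/; each receives one epenthetic vowel.

3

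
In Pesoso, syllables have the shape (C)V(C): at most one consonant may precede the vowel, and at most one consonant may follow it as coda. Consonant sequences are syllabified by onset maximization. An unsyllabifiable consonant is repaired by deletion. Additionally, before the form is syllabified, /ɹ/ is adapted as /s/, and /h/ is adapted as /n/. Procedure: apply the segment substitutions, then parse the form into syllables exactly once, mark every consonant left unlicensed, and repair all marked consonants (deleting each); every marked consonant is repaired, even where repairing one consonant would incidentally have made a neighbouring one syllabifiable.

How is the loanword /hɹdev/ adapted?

dev

Substitution: /h/ → /n/, /ɹ/ → /s/, giving /nsdev/.
Syllabifying with onset maximization leaves /n/, /s/ stranded (at most one coda consonant is licensed; onsets are limited to one consonant).
Deletion applies to /n/, /s/.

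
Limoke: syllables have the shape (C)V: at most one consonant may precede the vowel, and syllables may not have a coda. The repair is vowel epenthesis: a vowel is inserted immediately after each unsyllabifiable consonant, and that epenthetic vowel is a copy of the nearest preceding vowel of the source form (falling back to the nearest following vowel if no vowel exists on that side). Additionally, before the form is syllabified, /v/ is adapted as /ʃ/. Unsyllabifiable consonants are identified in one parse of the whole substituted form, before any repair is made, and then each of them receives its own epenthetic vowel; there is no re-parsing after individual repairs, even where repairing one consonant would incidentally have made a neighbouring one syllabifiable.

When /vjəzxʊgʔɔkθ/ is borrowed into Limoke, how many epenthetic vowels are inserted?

After substitution the input is /ʃjəzxʊgʔɔkθ/.
The unsyllabifiable consonants are /ʃ/, /z/, /g/, /k/, /θ/; each receives one epenthetic vowel.

5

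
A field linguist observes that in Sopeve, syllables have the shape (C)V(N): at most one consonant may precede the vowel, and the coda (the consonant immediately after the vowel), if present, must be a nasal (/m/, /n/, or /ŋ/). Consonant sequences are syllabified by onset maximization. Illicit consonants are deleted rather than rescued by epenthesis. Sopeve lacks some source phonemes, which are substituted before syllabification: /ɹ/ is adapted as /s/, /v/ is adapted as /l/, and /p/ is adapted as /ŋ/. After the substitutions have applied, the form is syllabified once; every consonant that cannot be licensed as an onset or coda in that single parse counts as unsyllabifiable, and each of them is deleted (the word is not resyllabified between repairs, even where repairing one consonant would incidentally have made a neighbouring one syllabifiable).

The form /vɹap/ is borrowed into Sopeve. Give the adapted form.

saŋ

Substitution: /v/ → /l/, /ɹ/ → /s/, /p/ → /ŋ/, giving /lsaŋ/.
Syllabifying with onset maximization leaves /l/ stranded (only a nasal (/m/, /n/, or /ŋ/) is licensed in coda position; onsets are limited to one consonant).
Each unlicensed consonant is deleted: /l/.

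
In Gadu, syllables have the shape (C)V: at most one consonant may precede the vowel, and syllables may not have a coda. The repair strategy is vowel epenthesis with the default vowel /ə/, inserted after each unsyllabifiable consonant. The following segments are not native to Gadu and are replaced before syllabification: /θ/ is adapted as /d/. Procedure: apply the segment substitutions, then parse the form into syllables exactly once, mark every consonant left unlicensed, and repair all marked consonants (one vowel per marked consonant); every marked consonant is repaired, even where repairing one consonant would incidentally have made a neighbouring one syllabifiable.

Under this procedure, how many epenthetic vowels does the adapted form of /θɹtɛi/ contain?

After substitution the input is /dɹtɛi/.
The unsyllabifiable consonants are /d/, /ɹ/; each receives one epenthetic vowel.

2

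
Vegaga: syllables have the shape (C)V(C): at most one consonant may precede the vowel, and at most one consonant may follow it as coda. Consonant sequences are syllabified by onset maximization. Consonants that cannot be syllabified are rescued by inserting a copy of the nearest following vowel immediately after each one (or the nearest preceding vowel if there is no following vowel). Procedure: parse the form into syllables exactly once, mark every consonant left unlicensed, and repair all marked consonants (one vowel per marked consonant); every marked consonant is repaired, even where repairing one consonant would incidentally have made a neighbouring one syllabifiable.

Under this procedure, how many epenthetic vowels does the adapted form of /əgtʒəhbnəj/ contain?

2

The unsyllabifiable consonants are /t/, /b/; each receives one epenthetic vowel.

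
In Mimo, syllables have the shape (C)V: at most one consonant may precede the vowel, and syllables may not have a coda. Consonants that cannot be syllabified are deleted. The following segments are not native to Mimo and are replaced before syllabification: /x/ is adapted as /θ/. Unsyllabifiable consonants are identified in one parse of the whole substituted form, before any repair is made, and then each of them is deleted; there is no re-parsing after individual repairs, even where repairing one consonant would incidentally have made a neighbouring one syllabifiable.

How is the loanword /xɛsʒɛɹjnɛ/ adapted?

Substitution: /x/ → /θ/, giving /θɛsʒɛɹjnɛ/.
Syllabifying with onset maximization leaves /s/, /ɹ/, /j/ stranded (no codas are permitted; onsets are limited to one consonant).
Each unlicensed consonant is deleted: /s/, /ɹ/, /j/.

θɛʒɛnɛ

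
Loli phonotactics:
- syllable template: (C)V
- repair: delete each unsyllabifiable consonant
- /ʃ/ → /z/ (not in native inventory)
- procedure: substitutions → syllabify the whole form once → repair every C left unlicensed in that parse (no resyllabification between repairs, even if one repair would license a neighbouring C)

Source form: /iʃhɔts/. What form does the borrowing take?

ihɔ

Substitution: /ʃ/ → /z/, giving /izhɔts/.
The consonants /z/, /t/, /s/ cannot be parsed into a legal (C)V syllable (no codas are permitted; onsets are limited to one consonant).
Deleting the stranded consonants removes /z/, /t/, /s/.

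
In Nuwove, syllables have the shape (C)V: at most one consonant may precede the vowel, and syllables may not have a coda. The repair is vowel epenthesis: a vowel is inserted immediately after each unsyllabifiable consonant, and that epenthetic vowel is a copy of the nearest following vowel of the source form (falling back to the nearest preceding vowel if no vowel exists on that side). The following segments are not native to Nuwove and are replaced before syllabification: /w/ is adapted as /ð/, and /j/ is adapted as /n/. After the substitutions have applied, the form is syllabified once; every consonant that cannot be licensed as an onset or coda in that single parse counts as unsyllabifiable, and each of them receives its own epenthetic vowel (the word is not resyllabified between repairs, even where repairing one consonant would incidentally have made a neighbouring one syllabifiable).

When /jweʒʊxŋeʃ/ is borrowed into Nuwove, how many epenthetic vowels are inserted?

3

After substitution the input is /nðeʒʊxŋeʃ/.
The unsyllabifiable consonants are /n/, /x/, /ʃ/; each receives one epenthetic vowel.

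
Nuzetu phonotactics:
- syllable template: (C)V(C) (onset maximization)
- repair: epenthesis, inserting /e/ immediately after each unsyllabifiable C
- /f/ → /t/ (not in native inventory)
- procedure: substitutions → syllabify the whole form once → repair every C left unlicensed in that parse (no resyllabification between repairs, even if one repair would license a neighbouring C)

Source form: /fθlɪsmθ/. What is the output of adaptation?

teθelɪsmeθe

Substitution: /f/ → /t/, giving /tθlɪsmθ/.
Under (C)V(C), the unsyllabifiable consonants are /t/, /θ/, /m/, /θ/ (at most one coda consonant is licensed; onsets are limited to one consonant).
Epenthesis after each stranded consonant: /t/ → /te/, /θ/ → /θe/, /m/ → /me/, /θ/ → /θe/.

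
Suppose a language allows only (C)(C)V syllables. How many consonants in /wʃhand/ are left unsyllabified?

3

Syllabifying with onset maximization leaves /w/, /n/, /d/ stranded (no codas are permitted; onsets may contain at most 2 consonants).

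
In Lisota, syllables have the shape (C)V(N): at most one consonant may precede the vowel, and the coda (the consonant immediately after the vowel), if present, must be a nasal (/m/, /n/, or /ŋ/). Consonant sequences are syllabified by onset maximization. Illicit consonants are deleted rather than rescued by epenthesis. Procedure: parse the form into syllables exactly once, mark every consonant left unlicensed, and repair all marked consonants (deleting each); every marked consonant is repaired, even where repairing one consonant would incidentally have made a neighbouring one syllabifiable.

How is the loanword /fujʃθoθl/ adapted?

fuθo

Syllabifying with onset maximization leaves /j/, /ʃ/, /θ/, /l/ stranded (only a nasal (/m/, /n/, or /ŋ/) is licensed in coda position; onsets are limited to one consonant).
Each unlicensed consonant is deleted: /j/, /ʃ/, /θ/, /l/.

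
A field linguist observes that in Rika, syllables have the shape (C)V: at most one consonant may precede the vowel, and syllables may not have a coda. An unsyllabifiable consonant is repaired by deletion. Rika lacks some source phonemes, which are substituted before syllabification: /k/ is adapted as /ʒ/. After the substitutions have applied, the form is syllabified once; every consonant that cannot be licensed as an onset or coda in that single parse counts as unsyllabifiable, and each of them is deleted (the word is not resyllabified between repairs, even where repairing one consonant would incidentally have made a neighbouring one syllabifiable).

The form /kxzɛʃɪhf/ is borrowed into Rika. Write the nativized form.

Substitution: /k/ → /ʒ/, giving /ʒxzɛʃɪhf/.
The consonants /ʒ/, /x/, /h/, /f/ cannot be parsed into a legal (C)V syllable (no codas are permitted; onsets are limited to one consonant).
Deletion applies to /ʒ/, /x/, /h/, /f/.

zɛʃɪ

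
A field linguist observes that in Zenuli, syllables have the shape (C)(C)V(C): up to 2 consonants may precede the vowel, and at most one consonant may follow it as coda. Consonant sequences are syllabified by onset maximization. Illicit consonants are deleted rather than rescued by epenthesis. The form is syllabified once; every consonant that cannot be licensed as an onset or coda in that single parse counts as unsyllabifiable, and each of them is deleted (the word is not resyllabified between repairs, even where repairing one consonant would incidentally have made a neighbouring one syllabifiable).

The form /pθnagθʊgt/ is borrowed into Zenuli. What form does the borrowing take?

Under (C)(C)V(C), the unsyllabifiable consonants are /p/, /t/ (at most one coda consonant is licensed; onsets may contain at most 2 consonants).
Each unlicensed consonant is deleted: /p/, /t/.

θnagθʊg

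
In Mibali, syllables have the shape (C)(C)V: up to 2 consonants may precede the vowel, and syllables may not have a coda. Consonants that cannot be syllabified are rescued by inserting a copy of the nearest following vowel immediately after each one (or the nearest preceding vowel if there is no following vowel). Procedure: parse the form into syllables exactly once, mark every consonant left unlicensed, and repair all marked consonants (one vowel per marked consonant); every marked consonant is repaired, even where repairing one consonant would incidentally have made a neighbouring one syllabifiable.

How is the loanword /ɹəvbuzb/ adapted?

Under (C)(C)V, the unsyllabifiable consonants are /z/, /b/ (no codas are permitted; onsets may contain at most 2 consonants).
Epenthesis after each stranded consonant: /z/ → /zu/, /b/ → /bu/.

ɹəvbuzubu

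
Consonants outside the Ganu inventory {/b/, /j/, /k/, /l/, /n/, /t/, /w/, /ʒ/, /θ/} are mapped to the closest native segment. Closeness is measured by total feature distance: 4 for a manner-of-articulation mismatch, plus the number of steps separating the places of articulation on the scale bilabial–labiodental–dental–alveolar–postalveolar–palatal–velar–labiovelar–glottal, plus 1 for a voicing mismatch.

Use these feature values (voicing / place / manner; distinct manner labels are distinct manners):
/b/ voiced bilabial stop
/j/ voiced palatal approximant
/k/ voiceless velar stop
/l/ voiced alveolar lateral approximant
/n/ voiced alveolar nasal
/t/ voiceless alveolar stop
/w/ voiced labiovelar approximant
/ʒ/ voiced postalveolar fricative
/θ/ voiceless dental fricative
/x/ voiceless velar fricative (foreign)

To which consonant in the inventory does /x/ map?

ʒ

/ʒ/ is closest: same manner (fricative), place distance 2 (velar→postalveolar), voicing differs (+1); total 3. Next closest is /k/ at distance 4.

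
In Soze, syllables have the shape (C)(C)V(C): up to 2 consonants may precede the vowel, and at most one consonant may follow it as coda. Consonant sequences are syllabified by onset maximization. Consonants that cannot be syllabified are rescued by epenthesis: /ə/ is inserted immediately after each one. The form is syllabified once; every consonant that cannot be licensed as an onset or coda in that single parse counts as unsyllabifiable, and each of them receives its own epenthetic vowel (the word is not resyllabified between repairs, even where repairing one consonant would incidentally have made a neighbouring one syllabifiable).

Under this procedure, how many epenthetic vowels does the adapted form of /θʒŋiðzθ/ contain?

The unsyllabifiable consonants are /θ/, /z/, /θ/; each receives one epenthetic vowel.

3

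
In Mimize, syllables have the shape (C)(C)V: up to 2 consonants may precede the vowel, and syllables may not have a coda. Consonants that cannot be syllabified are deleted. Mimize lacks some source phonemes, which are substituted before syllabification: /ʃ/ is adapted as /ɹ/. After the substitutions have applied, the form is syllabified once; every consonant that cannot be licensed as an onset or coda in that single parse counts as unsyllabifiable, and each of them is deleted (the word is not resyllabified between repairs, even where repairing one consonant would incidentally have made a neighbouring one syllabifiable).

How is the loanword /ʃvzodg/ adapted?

Substitution: /ʃ/ → /ɹ/, giving /ɹvzodg/.
Syllabifying with onset maximization leaves /ɹ/, /d/, /g/ stranded (no codas are permitted; onsets may contain at most 2 consonants).
Deletion applies to /ɹ/, /d/, /g/.

vzo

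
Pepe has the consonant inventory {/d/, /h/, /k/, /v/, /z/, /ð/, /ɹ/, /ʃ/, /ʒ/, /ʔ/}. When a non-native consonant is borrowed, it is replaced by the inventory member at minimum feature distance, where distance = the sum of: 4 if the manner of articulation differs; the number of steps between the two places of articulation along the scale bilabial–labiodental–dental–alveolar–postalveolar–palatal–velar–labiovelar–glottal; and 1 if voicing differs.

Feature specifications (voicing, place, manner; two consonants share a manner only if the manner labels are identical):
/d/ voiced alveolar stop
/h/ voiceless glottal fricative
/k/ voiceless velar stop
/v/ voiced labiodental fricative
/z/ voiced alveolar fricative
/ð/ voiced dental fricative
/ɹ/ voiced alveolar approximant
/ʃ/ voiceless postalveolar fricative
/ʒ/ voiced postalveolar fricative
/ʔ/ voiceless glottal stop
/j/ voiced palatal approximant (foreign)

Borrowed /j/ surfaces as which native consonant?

ɹ

/ɹ/ is closest: same manner (approximant), place distance 2 (palatal→alveolar), same voicing; total 2. Next closest is /ʒ/ at distance 5.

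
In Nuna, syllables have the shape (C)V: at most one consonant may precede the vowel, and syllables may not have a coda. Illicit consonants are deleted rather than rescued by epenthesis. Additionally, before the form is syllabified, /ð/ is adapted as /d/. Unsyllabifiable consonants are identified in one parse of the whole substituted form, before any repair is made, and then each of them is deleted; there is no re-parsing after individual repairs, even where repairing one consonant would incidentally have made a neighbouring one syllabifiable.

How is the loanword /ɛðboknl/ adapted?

ɛbo

Substitution: /ð/ → /d/, giving /ɛdboknl/.
Syllabifying with onset maximization leaves /d/, /k/, /n/, /l/ stranded (no codas are permitted; onsets are limited to one consonant).
Deletion applies to /d/, /k/, /n/, /l/.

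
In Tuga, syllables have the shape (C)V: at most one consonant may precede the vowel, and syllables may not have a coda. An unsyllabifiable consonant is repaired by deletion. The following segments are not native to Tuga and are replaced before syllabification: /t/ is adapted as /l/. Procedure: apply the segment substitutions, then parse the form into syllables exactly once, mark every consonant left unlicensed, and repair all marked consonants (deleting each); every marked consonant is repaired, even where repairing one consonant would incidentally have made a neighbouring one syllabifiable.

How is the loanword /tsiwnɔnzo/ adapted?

sinɔzo

Substitution: /t/ → /l/, giving /lsiwnɔnzo/.
Syllabifying with onset maximization leaves /l/, /w/, /n/ stranded (no codas are permitted; onsets are limited to one consonant).
Deletion applies to /l/, /w/, /n/.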